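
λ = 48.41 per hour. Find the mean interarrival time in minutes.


Mean interarrival time = 1/λ = 1/48.41 hour = 0.02066 hour
In minutes: 0.02066 × 60 = 1.2394 min

Final: 1.2394 min


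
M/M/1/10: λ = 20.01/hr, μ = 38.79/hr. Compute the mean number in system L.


ρ = 20.01/38.79 = 0.5159
L = ρ[1 − (K+1)ρ^K + Kρ^(K+1)] / [(1−ρ)(1−ρ^(K+1))]
Numerator: 0.5159·(1 − 11·0.001334 + 10·0.0006883) = 0.511834
Denominator: (0.4841)·(0.999312) = 0.483812
L = 0.511834/0.483812 = 1.0579

Final: 1.0579


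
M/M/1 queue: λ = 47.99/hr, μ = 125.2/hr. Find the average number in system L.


ρ = λ/μ = 47.99/125.2 = 0.3833
L = ρ/(1−ρ) = 0.3833/(1 − 0.3833) = 0.3833/0.6167 = 0.6216

Final: 0.6216


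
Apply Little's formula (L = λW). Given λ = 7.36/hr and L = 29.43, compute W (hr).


W = L/λ = 29.43/7.36 = 3.9986 hr

Final: 3.9986 hr


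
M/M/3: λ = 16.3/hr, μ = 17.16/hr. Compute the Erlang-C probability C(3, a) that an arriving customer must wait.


a = λ/μ = 0.9499; ρ = a/3 = 0.3166
P₀ = 0.383134 (from M/M/c formula)
C(c,a) = [a^c/(c!(1−ρ))]·P₀ = [0.85706/(6·0.6834)]·0.383134
= 0.20903·0.383134 = 0.080085

Final: 0.080085


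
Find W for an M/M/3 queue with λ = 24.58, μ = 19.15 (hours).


a = 1.2836; ρ = 0.4279; P₀ = 0.268579
Lq = P₀·a^c·ρ/(c!(1−ρ)²) = 0.12372
Wq = Lq/λ = 0.12372/24.58 = 0.005033 hr
W = Wq + 1/μ = 0.005033 + 0.05222 = 0.05725 hr

Final: 0.05725 hr


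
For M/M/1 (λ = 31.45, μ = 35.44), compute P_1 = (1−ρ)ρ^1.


ρ = 31.45/35.44 = 0.8874
P_n = (1−ρ)·ρ^n = (1 − 0.8874)·0.8874^1 = 0.1126·0.887415 = 0.099909

Final: 0.099909


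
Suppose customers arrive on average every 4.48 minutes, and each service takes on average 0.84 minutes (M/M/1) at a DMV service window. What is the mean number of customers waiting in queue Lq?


λ = 60/4.48 = 13.3929 /hr
μ = 60/0.84 = 71.4286 /hr
ρ = λ/μ = 13.3929/71.4286 = 0.1875
Lq = ρ²/(1−ρ) = 0.03516/0.8125 = 0.04327

Final: 0.04327


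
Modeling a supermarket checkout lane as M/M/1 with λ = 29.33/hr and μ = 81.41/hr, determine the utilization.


ρ = λ/μ = 29.33/81.41 = 0.3603

Final: 0.3603


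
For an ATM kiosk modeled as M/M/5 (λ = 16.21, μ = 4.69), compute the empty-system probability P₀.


a = λ/μ = 16.21/4.69 = 3.4563; ρ = a/c = 0.6913
Σ_{k=0}^{4} a^k/k! (terms k=0..4) = 1.00000 + 3.45629 + 5.97297 + 6.88144 + 5.94606 = 23.25676
Tail: a^5/(5!(1−ρ)) = 493.23156/(120·0.3087) = 13.31294
P₀ = 1/(23.25676 + 13.31294) = 1/36.56970 = 0.027345

Final: 0.027345


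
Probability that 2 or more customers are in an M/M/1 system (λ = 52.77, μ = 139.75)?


ρ = 52.77/139.75 = 0.3776
P(N ≥ n) = ρ^n = 0.3776^2 = 0.142584

Final: 0.142584


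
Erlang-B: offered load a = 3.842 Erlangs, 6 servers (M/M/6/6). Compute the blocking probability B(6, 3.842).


B(c,a) = (a^c/c!) / Σ_{k=0}^{c} a^k/k!
a^6/6! = 4.466956
Σ terms (k=0..6): 1.00000 + 3.84200 + 7.38048 + 9.45194 + 9.07859 + 6.97599 + 4.46696 = 42.195946
B = 4.466956/42.195946 = 0.105862

Final: 0.105862


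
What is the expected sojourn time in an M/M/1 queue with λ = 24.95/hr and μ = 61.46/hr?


W = 1/(μ−λ) = 1/(61.46 − 24.95) = 1/36.51 = 0.02739 hr

Final: 0.02739 hr


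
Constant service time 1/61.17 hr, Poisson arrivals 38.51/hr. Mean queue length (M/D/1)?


ρ = 38.51/61.17 = 0.6296
M/D/1: Lq = ρ²/(2(1−ρ)) = 0.3963/(2·0.3704) = 0.53496

Final: 0.53496


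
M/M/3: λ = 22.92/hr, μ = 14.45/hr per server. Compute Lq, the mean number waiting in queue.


a = λ/μ = 1.5862; ρ = a/3 = 0.5287
P₀ = 0.190281
Lq = P₀·a^c·ρ / (c!·(1−ρ)²) = 0.190281·3.99062·0.5287/(6·0.22211)
= 0.30127

Final: 0.30127


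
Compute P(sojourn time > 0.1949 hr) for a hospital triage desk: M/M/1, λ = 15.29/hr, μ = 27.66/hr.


W ~ Exponential(μ−λ) for M/M/1.
μ − λ = 27.66 − 15.29 = 12.3700
P(W > t) = e^{−(μ−λ)t} = e^{−2.4109} = 0.089733

Final: 0.089733


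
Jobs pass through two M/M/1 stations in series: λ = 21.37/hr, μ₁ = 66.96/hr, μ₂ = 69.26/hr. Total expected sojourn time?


Each node sees arrival rate λ = 21.37/hr (tandem ⇒ throughput preserved).
W₁ = 1/(μ₁−λ) = 1/(66.96−21.37) = 0.02193 hr
W₂ = 1/(μ₂−λ) = 1/(69.26−21.37) = 0.02088 hr
W_total = W₁ + W₂ = 0.02193 + 0.02088 = 0.04282 hr

Final: 0.04282 hr


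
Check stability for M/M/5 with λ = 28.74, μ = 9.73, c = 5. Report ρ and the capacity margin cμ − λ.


Total capacity cμ = 5·9.73 = 48.65/hr
ρ = λ/(cμ) = 28.74/48.65 = 0.5908
Stable ⇔ ρ < 1: YES
Spare capacity = cμ − λ = 48.65 − 28.74 = 19.91/hr

Final: ρ = 0.5908; stable; margin = 19.91/hr


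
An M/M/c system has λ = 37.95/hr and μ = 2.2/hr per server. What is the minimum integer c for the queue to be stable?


Stability requires cμ > λ ⇔ c > λ/μ.
λ/μ = 37.95/2.2 = 17.2500
Minimum integer c = ⌊17.2500⌋ + 1 = 18
Check: 18·2.2 = 39.60 > 37.95, while 17·2.2 = 37.40 ≤ 37.95

Final: 18 servers


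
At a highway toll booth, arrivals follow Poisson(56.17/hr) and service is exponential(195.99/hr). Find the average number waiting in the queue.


ρ = 56.17/195.99 = 0.2866
Lq = ρ²/(1−ρ) = 0.08214/0.7134 = 0.1151

Final: 0.1151


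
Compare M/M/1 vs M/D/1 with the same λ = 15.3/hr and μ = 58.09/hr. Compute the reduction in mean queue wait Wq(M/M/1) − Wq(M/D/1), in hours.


ρ = 15.3/58.09 = 0.2634
Wq(M/M/1) = ρ/(μ−λ) = 0.2634/42.79 = 0.006155 hr
Wq(M/D/1) = ρ/(2(μ−λ)) = 0.003078 hr
Savings = 0.006155 − 0.003078 = 0.003078 hr

Final: 0.003078 hr


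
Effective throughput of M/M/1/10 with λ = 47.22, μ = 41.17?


ρ = 1.1470; P_K = (1−ρ)ρ^10/(1−ρ^11) = 0.164538
λ_eff = λ(1 − P_K) = 47.22·(1 − 0.164538) = 47.22·0.835462 = 39.4505 /hr

Final: 39.4505 /hr


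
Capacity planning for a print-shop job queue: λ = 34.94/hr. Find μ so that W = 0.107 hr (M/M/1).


W = 1/(μ−λ) ⇒ μ − λ = 1/W = 1/0.107 = 9.3458
μ = λ + 1/W = 34.94 + 9.3458 = 44.2858 per hr

Final: 44.2858 /hr


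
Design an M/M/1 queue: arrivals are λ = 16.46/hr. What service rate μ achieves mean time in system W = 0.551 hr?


W = 1/(μ−λ) ⇒ μ − λ = 1/W = 1/0.551 = 1.8149
μ = λ + 1/W = 16.46 + 1.8149 = 18.2749 per hr

Final: 18.2749 /hr


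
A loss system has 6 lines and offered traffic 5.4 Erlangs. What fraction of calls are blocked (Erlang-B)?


B(c,a) = (a^c/c!) / Σ_{k=0}^{c} a^k/k!
a^6/6! = 34.437377
Σ terms (k=0..6): 1.00000 + 5.40000 + 14.58000 + 26.24400 + 35.42940 + 38.26375 + 34.43738 = 155.354529
B = 34.437377/155.354529 = 0.221670

Final: 0.221670


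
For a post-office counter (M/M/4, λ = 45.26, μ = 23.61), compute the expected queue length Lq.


a = λ/μ = 1.9170; ρ = a/4 = 0.4792
P₀ = 0.142673
Lq = P₀·a^c·ρ / (c!·(1−ρ)²) = 0.142673·13.50437·0.4792/(24·0.27118)
= 0.14187

Final: 0.14187


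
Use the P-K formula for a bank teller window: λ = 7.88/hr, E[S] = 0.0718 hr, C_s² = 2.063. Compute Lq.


ρ = λ·E[S] = 7.88·0.0718 = 0.5658
Lq = ρ²(1+C_s²)/(2(1−ρ)) = 0.3201·(1+2.063)/(2·0.4342)
= 0.3201·3.0630/0.8684 = 1.12905

Final: 1.12905


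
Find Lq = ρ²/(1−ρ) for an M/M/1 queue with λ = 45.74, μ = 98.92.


ρ = 45.74/98.92 = 0.4624
Lq = ρ²/(1−ρ) = 0.2138/0.5376 = 0.3977

Final: 0.3977


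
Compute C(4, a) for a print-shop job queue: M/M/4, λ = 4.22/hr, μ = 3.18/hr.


a = λ/μ = 1.3270; ρ = a/4 = 0.3318
P₀ = 0.263822 (from M/M/c formula)
C(c,a) = [a^c/(c!(1−ρ))]·P₀ = [3.10128/(24·0.6682)]·0.263822
= 0.19337·0.263822 = 0.051016

Final: 0.051016


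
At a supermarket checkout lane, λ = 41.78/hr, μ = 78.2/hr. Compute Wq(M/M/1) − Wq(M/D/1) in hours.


ρ = 41.78/78.2 = 0.5343
Wq(M/M/1) = ρ/(μ−λ) = 0.5343/36.42 = 0.01467 hr
Wq(M/D/1) = ρ/(2(μ−λ)) = 0.007335 hr
Savings = 0.01467 − 0.007335 = 0.007335 hr

Final: 0.007335 hr


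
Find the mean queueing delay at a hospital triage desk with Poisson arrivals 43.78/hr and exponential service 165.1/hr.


ρ = 43.78/165.1 = 0.2652
Wq = ρ/(μ−λ) = 0.2652/(165.1 − 43.78) = 0.2652/121.32 = 0.002186 hr

Final: 0.002186 hr


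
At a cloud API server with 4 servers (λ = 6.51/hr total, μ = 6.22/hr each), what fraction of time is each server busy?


ρ = λ/(cμ) = 6.51/(4·6.22) = 6.51/24.88 = 0.2617

Final: 0.2617


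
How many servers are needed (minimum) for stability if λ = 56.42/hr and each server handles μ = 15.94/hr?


Stability requires cμ > λ ⇔ c > λ/μ.
λ/μ = 56.42/15.94 = 3.5395
Minimum integer c = ⌊3.5395⌋ + 1 = 4
Check: 4·15.94 = 63.76 > 56.42, while 3·15.94 = 47.82 ≤ 56.42

Final: 4 servers


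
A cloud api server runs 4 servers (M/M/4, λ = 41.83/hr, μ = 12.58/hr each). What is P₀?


a = λ/μ = 41.83/12.58 = 3.3251; ρ = a/c = 0.8313
Σ_{k=0}^{3} a^k/k! (terms k=0..3) = 1.00000 + 3.32512 + 5.52821 + 6.12732 = 15.98065
Tail: a^4/(4!(1−ρ)) = 122.24438/(24·0.1687) = 30.18913
P₀ = 1/(15.98065 + 30.18913) = 1/46.16978 = 0.021659

Final: 0.021659


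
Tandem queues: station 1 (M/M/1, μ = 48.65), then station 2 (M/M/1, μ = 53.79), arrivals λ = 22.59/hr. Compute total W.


Each node sees arrival rate λ = 22.59/hr (tandem ⇒ throughput preserved).
W₁ = 1/(μ₁−λ) = 1/(48.65−22.59) = 0.03837 hr
W₂ = 1/(μ₂−λ) = 1/(53.79−22.59) = 0.03205 hr
W_total = W₁ + W₂ = 0.03837 + 0.03205 = 0.07042 hr

Final: 0.07042 hr


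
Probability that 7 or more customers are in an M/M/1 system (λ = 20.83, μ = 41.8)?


ρ = 20.83/41.8 = 0.4983
P(N ≥ n) = ρ^n = 0.4983^7 = 0.007631

Final: 0.007631


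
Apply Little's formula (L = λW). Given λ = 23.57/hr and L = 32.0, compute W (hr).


W = L/λ = 32.0/23.57 = 1.3577 hr

Final: 1.3577 hr


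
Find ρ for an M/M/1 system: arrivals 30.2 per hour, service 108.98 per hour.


ρ = λ/μ = 30.2/108.98 = 0.2771

Final: 0.2771


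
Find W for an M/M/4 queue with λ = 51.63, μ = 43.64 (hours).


a = 1.1831; ρ = 0.2958; P₀ = 0.305358
Lq = P₀·a^c·ρ/(c!(1−ρ)²) = 0.01487
Wq = Lq/λ = 0.01487/51.63 = 0.0002879 hr
W = Wq + 1/μ = 0.0002879 + 0.02291 = 0.02320 hr

Final: 0.02320 hr


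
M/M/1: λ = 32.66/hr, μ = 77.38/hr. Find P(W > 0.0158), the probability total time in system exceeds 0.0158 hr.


W ~ Exponential(μ−λ) for M/M/1.
μ − λ = 77.38 − 32.66 = 44.7200
P(W > t) = e^{−(μ−λ)t} = e^{−0.7066} = 0.493330

Final: 0.493330


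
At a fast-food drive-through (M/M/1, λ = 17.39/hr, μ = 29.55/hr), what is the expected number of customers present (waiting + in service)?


ρ = λ/μ = 17.39/29.55 = 0.5885
L = ρ/(1−ρ) = 0.5885/(1 − 0.5885) = 0.5885/0.4115 = 1.4301

Final: 1.4301


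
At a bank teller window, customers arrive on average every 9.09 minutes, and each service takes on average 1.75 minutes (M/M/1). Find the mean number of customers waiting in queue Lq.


λ = 60/9.09 = 6.6007 /hr
μ = 60/1.75 = 34.2857 /hr
ρ = λ/μ = 6.6007/34.2857 = 0.1925
Lq = ρ²/(1−ρ) = 0.03706/0.8075 = 0.04590

Final: 0.04590


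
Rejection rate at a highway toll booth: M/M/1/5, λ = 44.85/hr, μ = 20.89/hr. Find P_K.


ρ = λ/μ = 44.85/20.89 = 2.1470
P_K = (1−ρ)ρ^K/(1−ρ^(K+1)) = (-1.1470·45.616298)/(1 − 97.936379)
= -52.320081/-96.936379 = 0.539736

Final: 0.539736


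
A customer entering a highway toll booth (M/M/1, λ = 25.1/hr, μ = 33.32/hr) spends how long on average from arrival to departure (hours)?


W = 1/(μ−λ) = 1/(33.32 − 25.1) = 1/8.22 = 0.1217 hr

Final: 0.1217 hr


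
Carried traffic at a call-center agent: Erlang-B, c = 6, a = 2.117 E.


B(6,2.117) = 0.015144 (Erlang-B)
Carried load = a(1 − B) = 2.117·(1 − 0.015144) = 2.117·0.984856 = 2.0849 E

Final: 2.0849 Erlangs


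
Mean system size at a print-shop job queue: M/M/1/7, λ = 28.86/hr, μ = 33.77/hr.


ρ = 28.86/33.77 = 0.8546
L = ρ[1 − (K+1)ρ^K + Kρ^(K+1)] / [(1−ρ)(1−ρ^(K+1))]
Numerator: 0.8546·(1 − 8·0.332933 + 7·0.284526) = 0.280497
Denominator: (0.1454)·(0.715474) = 0.104027
L = 0.280497/0.104027 = 2.6964

Final: 2.6964


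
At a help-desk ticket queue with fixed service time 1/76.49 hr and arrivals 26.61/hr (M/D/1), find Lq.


ρ = 26.61/76.49 = 0.3479
M/D/1: Lq = ρ²/(2(1−ρ)) = 0.1210/(2·0.6521) = 0.09280

Final: 0.09280


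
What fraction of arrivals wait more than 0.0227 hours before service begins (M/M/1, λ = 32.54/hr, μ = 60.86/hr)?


ρ = 32.54/60.86 = 0.5347
P(Wq > t) = ρ·e^{−(μ−λ)t} = 0.5347·e^{−0.6429}
= 0.5347·0.525784 = 0.281121

Final: 0.281121


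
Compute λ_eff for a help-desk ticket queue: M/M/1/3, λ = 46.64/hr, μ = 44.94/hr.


ρ = 1.0378; P_K = (1−ρ)ρ^3/(1−ρ^4) = 0.264091
λ_eff = λ(1 − P_K) = 46.64·(1 − 0.264091) = 46.64·0.735909 = 34.3228 /hr

Final: 34.3228 /hr


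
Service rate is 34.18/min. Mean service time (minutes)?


Mean service time = 1/μ = 1/34.18 minute = 0.02926 minute
In minutes: 0.02926 × 1 = 0.02926 min

Final: 0.02926 min


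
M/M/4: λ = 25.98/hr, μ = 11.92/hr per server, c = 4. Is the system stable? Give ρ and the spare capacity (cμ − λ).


Total capacity cμ = 4·11.92 = 47.68/hr
ρ = λ/(cμ) = 25.98/47.68 = 0.5449
Stable ⇔ ρ < 1: YES
Spare capacity = cμ − λ = 47.68 − 25.98 = 21.70/hr

Final: ρ = 0.5449; stable; margin = 21.70/hr


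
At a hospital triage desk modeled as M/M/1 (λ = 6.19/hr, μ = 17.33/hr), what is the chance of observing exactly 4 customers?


ρ = 6.19/17.33 = 0.3572
P_n = (1−ρ)·ρ^n = (1 − 0.3572)·0.3572^4 = 0.6428·0.016277 = 0.010463

Final: 0.010463


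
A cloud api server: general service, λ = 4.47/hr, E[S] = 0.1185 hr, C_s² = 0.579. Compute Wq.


ρ = λ·E[S] = 4.47·0.1185 = 0.5297
E[S²] = E[S]²(1+C_s²) = 0.1185²·(1+0.579) = 0.022173
Wq = λ·E[S²]/(2(1−ρ)) = 4.47·0.022173/(2·0.4703) = 0.10537 hr

Final: 0.10537 hr


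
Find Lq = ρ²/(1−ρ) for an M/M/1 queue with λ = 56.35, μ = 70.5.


ρ = 56.35/70.5 = 0.7993
Lq = ρ²/(1−ρ) = 0.6389/0.2007 = 3.1830

Final: 3.1830


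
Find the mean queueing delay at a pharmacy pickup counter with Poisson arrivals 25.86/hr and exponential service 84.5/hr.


ρ = 25.86/84.5 = 0.3060
Wq = ρ/(μ−λ) = 0.3060/(84.5 − 25.86) = 0.3060/58.64 = 0.005219 hr

Final: 0.005219 hr


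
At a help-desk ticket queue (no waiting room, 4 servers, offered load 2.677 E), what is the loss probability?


B(c,a) = (a^c/c!) / Σ_{k=0}^{c} a^k/k!
a^4/4! = 2.139845
Σ terms (k=0..4): 1.00000 + 2.67700 + 3.58316 + 3.19738 + 2.13984 = 12.597386
B = 2.139845/12.597386 = 0.169864

Final: 0.169864


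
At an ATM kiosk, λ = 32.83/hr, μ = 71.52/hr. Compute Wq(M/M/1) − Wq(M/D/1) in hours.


ρ = 32.83/71.52 = 0.4590
Wq(M/M/1) = ρ/(μ−λ) = 0.4590/38.69 = 0.01186 hr
Wq(M/D/1) = ρ/(2(μ−λ)) = 0.005932 hr
Savings = 0.01186 − 0.005932 = 0.005932 hr

Final: 0.005932 hr


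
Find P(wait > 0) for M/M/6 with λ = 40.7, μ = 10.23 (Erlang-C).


a = λ/μ = 3.9785; ρ = a/6 = 0.6631
P₀ = 0.017099 (from M/M/c formula)
C(c,a) = [a^c/(c!(1−ρ))]·P₀ = [3965.63422/(720·0.3369)]·0.017099
= 16.34769·0.017099 = 0.279536

Final: 0.279536


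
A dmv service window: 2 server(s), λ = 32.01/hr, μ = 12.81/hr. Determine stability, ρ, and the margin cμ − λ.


Total capacity cμ = 2·12.81 = 25.62/hr
ρ = λ/(cμ) = 32.01/25.62 = 1.2494
Stable ⇔ ρ < 1: NO
Spare capacity = cμ − λ = 25.62 − 32.01 = -6.39/hr

Final: ρ = 1.2494; unstable; margin = -6.39/hr


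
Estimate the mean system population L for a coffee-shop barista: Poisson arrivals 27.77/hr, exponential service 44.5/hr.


ρ = λ/μ = 27.77/44.5 = 0.6240
L = ρ/(1−ρ) = 0.6240/(1 − 0.6240) = 0.6240/0.3760 = 1.6599

Final: 1.6599


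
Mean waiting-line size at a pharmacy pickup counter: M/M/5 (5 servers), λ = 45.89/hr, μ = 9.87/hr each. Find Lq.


a = λ/μ = 4.6494; ρ = a/5 = 0.9299
P₀ = 0.003216
Lq = P₀·a^c·ρ / (c!·(1−ρ)²) = 0.003216·2172.72382·0.9299/(120·0.004916)
= 11.01584

Final: 11.01584


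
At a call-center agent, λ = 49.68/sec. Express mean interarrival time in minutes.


Mean interarrival time = 1/λ = 1/49.68 second = 0.02013 second
In minutes: 0.02013 × 0.0166667 = 0.0003355 min

Final: 0.0003355 min


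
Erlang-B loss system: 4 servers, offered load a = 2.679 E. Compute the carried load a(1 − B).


B(4,2.679) = 0.170090 (Erlang-B)
Carried load = a(1 − B) = 2.679·(1 − 0.170090) = 2.679·0.829910 = 2.2233 E

Final: 2.2233 Erlangs


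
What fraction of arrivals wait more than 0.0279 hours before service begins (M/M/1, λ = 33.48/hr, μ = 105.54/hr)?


ρ = 33.48/105.54 = 0.3172
P(Wq > t) = ρ·e^{−(μ−λ)t} = 0.3172·e^{−2.0105}
= 0.3172·0.133925 = 0.042485

Final: 0.042485


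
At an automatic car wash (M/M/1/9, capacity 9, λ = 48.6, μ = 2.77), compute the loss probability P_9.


ρ = λ/μ = 48.6/2.77 = 17.5451
P_K = (1−ρ)ρ^K/(1−ρ^(K+1)) = (-16.5451·157546406516.922882)/(1 − 2764171608925.072754)
= -2606625202408.150391/-2764171608924.072754 = 0.943004

Final: 0.943004


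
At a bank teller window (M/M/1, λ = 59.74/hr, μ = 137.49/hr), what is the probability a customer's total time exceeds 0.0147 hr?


W ~ Exponential(μ−λ) for M/M/1.
μ − λ = 137.49 − 59.74 = 77.7500
P(W > t) = e^{−(μ−λ)t} = e^{−1.1429} = 0.318885

Final: 0.318885


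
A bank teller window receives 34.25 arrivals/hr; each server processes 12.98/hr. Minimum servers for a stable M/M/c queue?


Stability requires cμ > λ ⇔ c > λ/μ.
λ/μ = 34.25/12.98 = 2.6387
Minimum integer c = ⌊2.6387⌋ + 1 = 3
Check: 3·12.98 = 38.94 > 34.25, while 2·12.98 = 25.96 ≤ 34.25

Final: 3 servers


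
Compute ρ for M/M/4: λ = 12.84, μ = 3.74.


ρ = λ/(cμ) = 12.84/(4·3.74) = 12.84/14.96 = 0.8583

Final: 0.8583


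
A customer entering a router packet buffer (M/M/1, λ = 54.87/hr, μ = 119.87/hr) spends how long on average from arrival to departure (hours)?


W = 1/(μ−λ) = 1/(119.87 − 54.87) = 1/65.00 = 0.01538 hr

Final: 0.01538 hr


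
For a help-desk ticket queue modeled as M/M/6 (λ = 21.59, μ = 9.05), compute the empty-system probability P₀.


a = λ/μ = 21.59/9.05 = 2.3856; ρ = a/c = 0.3976
Σ_{k=0}^{5} a^k/k! (terms k=0..5) = 1.00000 + 2.38564 + 2.84563 + 2.26288 + 1.34960 + 0.64393 = 10.48767
Tail: a^6/(6!(1−ρ)) = 184.34204/(720·0.6024) = 0.42502
P₀ = 1/(10.48767 + 0.42502) = 1/10.91269 = 0.091636

Final: 0.091636


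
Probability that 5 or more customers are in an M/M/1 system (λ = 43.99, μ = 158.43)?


ρ = 43.99/158.43 = 0.2777
P(N ≥ n) = ρ^n = 0.2777^5 = 0.001650

Final: 0.001650


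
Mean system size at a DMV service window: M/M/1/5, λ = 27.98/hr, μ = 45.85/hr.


ρ = 27.98/45.85 = 0.6103
L = ρ[1 − (K+1)ρ^K + Kρ^(K+1)] / [(1−ρ)(1−ρ^(K+1))]
Numerator: 0.6103·(1 − 6·0.084633 + 5·0.051648) = 0.457955
Denominator: (0.3897)·(0.948352) = 0.369620
L = 0.457955/0.369620 = 1.2390

Final: 1.2390


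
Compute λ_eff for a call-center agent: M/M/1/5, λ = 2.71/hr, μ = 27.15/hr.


ρ = 0.09982; P_K = (1−ρ)ρ^5/(1−ρ^6) = 0.000008919
λ_eff = λ(1 − P_K) = 2.71·(1 − 0.000008919) = 2.71·0.999991 = 2.7100 /hr

Final: 2.7100 /hr


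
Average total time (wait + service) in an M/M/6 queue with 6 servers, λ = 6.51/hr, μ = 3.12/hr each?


a = 2.0865; ρ = 0.3478; P₀ = 0.123879
Lq = P₀·a^c·ρ/(c!(1−ρ)²) = 0.01161
Wq = Lq/λ = 0.01161/6.51 = 0.001783 hr
W = Wq + 1/μ = 0.001783 + 0.32051 = 0.32230 hr

Final: 0.32230 hr


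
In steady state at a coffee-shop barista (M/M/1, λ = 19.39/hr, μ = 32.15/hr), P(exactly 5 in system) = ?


ρ = 19.39/32.15 = 0.6031
P_n = (1−ρ)·ρ^n = (1 − 0.6031)·0.6031^5 = 0.3969·0.079797 = 0.031670

Final: 0.031670


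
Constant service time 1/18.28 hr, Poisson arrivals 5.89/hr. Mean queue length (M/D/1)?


ρ = 5.89/18.28 = 0.3222
M/D/1: Lq = ρ²/(2(1−ρ)) = 0.1038/(2·0.6778) = 0.07659

Final: 0.07659


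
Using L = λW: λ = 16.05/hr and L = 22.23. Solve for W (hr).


W = L/λ = 22.23/16.05 = 1.3850 hr

Final: 1.3850 hr


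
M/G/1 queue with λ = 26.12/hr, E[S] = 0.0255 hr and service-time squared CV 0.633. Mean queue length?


ρ = λ·E[S] = 26.12·0.0255 = 0.6661
Lq = ρ²(1+C_s²)/(2(1−ρ)) = 0.4436·(1+0.633)/(2·0.3339)
= 0.4436·1.6330/0.6679 = 1.08471

Final: 1.08471


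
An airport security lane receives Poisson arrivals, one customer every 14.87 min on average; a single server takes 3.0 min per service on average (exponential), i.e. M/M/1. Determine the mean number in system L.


λ = 60/14.87 = 4.0350 /hr
μ = 60/3.0 = 20.0000 /hr
ρ = λ/μ = 4.0350/20.0000 = 0.2017
L = ρ/(1−ρ) = 0.2017/0.7983 = 0.2527

Final: 0.2527


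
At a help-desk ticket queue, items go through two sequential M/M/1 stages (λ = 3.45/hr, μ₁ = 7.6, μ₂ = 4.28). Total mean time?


Each node sees arrival rate λ = 3.45/hr (tandem ⇒ throughput preserved).
W₁ = 1/(μ₁−λ) = 1/(7.6−3.45) = 0.24096 hr
W₂ = 1/(μ₂−λ) = 1/(4.28−3.45) = 1.20482 hr
W_total = W₁ + W₂ = 0.24096 + 1.20482 = 1.44578 hr

Final: 1.44578 hr


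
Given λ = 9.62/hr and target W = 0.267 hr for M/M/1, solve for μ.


W = 1/(μ−λ) ⇒ μ − λ = 1/W = 1/0.267 = 3.7453
μ = λ + 1/W = 9.62 + 3.7453 = 13.3653 per hr

Final: 13.3653 /hr


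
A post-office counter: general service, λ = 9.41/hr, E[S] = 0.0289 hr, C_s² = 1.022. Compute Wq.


ρ = λ·E[S] = 9.41·0.0289 = 0.2719
E[S²] = E[S]²(1+C_s²) = 0.0289²·(1+1.022) = 0.001689
Wq = λ·E[S²]/(2(1−ρ)) = 9.41·0.001689/(2·0.7281) = 0.01091 hr

Final: 0.01091 hr


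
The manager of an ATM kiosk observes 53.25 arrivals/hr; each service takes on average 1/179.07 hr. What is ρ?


ρ = λ/μ = 53.25/179.07 = 0.2974

Final: 0.2974


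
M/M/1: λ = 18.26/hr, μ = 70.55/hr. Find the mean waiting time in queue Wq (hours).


ρ = 18.26/70.55 = 0.2588
Wq = ρ/(μ−λ) = 0.2588/(70.55 − 18.26) = 0.2588/52.29 = 0.004950 hr

Final: 0.004950 hr


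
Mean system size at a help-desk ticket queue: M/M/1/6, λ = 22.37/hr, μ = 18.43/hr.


ρ = 22.37/18.43 = 1.2138
L = ρ[1 − (K+1)ρ^K + Kρ^(K+1)] / [(1−ρ)(1−ρ^(K+1))]
Numerator: 1.2138·(1 − 7·3.197745 + 6·3.881366) = 2.311010
Denominator: (-0.2138)·(-2.881366) = 0.615984
L = 2.311010/0.615984 = 3.7517

Final: 3.7517


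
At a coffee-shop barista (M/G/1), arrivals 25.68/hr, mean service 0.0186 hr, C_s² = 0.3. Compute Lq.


ρ = λ·E[S] = 25.68·0.0186 = 0.4776
Lq = ρ²(1+C_s²)/(2(1−ρ)) = 0.2281·(1+0.3)/(2·0.5224)
= 0.2281·1.3000/1.0447 = 0.28390

Final: 0.28390


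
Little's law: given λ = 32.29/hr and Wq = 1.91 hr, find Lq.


Lq = λWq = 32.29·1.91 = 61.6739

Final: 61.6739


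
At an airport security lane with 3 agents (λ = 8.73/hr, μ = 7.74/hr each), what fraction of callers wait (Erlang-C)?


a = λ/μ = 1.1279; ρ = a/3 = 0.3760
P₀ = 0.317740 (from M/M/c formula)
C(c,a) = [a^c/(c!(1−ρ))]·P₀ = [1.43489/(6·0.6240)]·0.317740
= 0.38323·0.317740 = 0.121768

Final: 0.121768


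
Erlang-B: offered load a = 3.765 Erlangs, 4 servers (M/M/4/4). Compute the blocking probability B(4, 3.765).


B(c,a) = (a^c/c!) / Σ_{k=0}^{c} a^k/k!
a^4/4! = 8.372375
Σ terms (k=0..4): 1.00000 + 3.76500 + 7.08761 + 8.89495 + 8.37238 = 29.119941
B = 8.372375/29.119941 = 0.287513

Final: 0.287513


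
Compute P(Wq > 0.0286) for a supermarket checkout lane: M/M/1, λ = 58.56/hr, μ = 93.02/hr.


ρ = 58.56/93.02 = 0.6295
P(Wq > t) = ρ·e^{−(μ−λ)t} = 0.6295·e^{−0.9856}
= 0.6295·0.373232 = 0.234965

Final: 0.234965


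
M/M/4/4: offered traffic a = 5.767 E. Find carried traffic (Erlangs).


B(4,5.767) = 0.454289 (Erlang-B)
Carried load = a(1 − B) = 5.767·(1 − 0.454289) = 5.767·0.545711 = 3.1471 E

Final: 3.1471 Erlangs


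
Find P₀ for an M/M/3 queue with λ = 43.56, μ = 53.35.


a = λ/μ = 43.56/53.35 = 0.8165; ρ = a/c = 0.2722
Σ_{k=0}^{2} a^k/k! (terms k=0..2) = 1.00000 + 0.81649 + 0.33333 = 2.14983
Tail: a^3/(3!(1−ρ)) = 0.54433/(6·0.7278) = 0.12465
P₀ = 1/(2.14983 + 0.12465) = 1/2.27447 = 0.439662

Final: 0.439662


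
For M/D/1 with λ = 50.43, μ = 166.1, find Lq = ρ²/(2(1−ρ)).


ρ = 50.43/166.1 = 0.3036
M/D/1: Lq = ρ²/(2(1−ρ)) = 0.09218/(2·0.6964) = 0.06618

Final: 0.06618


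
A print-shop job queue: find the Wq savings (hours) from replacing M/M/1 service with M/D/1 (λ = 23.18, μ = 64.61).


ρ = 23.18/64.61 = 0.3588
Wq(M/M/1) = ρ/(μ−λ) = 0.3588/41.43 = 0.008660 hr
Wq(M/D/1) = ρ/(2(μ−λ)) = 0.004330 hr
Savings = 0.008660 − 0.004330 = 0.004330 hr

Final: 0.004330 hr


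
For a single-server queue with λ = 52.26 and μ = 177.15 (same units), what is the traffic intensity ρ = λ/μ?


ρ = λ/μ = 52.26/177.15 = 0.2950

Final: 0.2950


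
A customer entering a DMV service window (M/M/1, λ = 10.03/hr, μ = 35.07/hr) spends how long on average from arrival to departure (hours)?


W = 1/(μ−λ) = 1/(35.07 − 10.03) = 1/25.04 = 0.03994 hr

Final: 0.03994 hr


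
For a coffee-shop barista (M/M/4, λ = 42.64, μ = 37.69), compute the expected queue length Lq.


a = λ/μ = 1.1313; ρ = a/4 = 0.2828
P₀ = 0.321770
Lq = P₀·a^c·ρ / (c!·(1−ρ)²) = 0.321770·1.63819·0.2828/(24·0.51433)
= 0.01208

Final: 0.01208


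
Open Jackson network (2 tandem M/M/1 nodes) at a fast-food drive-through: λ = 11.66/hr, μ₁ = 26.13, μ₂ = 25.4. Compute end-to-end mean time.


Each node sees arrival rate λ = 11.66/hr (tandem ⇒ throughput preserved).
W₁ = 1/(μ₁−λ) = 1/(26.13−11.66) = 0.06911 hr
W₂ = 1/(μ₂−λ) = 1/(25.4−11.66) = 0.07278 hr
W_total = W₁ + W₂ = 0.06911 + 0.07278 = 0.14189 hr

Final: 0.14189 hr


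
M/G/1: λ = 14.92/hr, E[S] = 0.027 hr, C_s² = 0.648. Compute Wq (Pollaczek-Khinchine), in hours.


ρ = λ·E[S] = 14.92·0.027 = 0.4028
E[S²] = E[S]²(1+C_s²) = 0.027²·(1+0.648) = 0.001201
Wq = λ·E[S²]/(2(1−ρ)) = 14.92·0.001201/(2·0.5972) = 0.01501 hr

Final: 0.01501 hr


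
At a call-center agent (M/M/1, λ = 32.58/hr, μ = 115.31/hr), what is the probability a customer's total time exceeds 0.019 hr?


W ~ Exponential(μ−λ) for M/M/1.
μ − λ = 115.31 − 32.58 = 82.7300
P(W > t) = e^{−(μ−λ)t} = e^{−1.5719} = 0.207657

Final: 0.207657


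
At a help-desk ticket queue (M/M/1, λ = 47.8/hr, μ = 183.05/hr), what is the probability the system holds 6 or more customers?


ρ = 47.8/183.05 = 0.2611
P(N ≥ n) = ρ^n = 0.2611^6 = 0.0003171

Final: 0.0003171


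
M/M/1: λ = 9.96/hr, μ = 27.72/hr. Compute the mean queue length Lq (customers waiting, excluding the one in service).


ρ = 9.96/27.72 = 0.3593
Lq = ρ²/(1−ρ) = 0.1291/0.6407 = 0.2015

Final: 0.2015


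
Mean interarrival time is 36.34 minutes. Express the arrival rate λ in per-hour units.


λ = 1/(interarrival time) in consistent units.
1 hour = 60 min, so λ = 60/36.34 = 1.6511 per hour

Final: 1.6511 /hr


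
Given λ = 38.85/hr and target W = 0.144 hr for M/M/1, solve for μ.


W = 1/(μ−λ) ⇒ μ − λ = 1/W = 1/0.144 = 6.9444
μ = λ + 1/W = 38.85 + 6.9444 = 45.7944 per hr

Final: 45.7944 /hr


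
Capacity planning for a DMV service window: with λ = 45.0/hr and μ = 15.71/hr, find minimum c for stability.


Stability requires cμ > λ ⇔ c > λ/μ.
λ/μ = 45.0/15.71 = 2.8644
Minimum integer c = ⌊2.8644⌋ + 1 = 3
Check: 3·15.71 = 47.13 > 45.0, while 2·15.71 = 31.42 ≤ 45.0

Final: 3 servers


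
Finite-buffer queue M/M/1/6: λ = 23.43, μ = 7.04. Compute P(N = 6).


ρ = λ/μ = 23.43/7.04 = 3.3281
P_K = (1−ρ)ρ^K/(1−ρ^(K+1)) = (-2.3281·1358.932160)/(1 − 4522.696096)
= -3163.763936/-4521.696096 = 0.699685

Final: 0.699685


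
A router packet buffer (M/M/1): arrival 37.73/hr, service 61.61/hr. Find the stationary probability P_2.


ρ = 37.73/61.61 = 0.6124
P_n = (1−ρ)·ρ^n = (1 − 0.6124)·0.6124^2 = 0.3876·0.375034 = 0.145363

Final: 0.145363


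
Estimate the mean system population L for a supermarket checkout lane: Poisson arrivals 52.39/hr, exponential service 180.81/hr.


ρ = λ/μ = 52.39/180.81 = 0.2898
L = ρ/(1−ρ) = 0.2898/(1 − 0.2898) = 0.2898/0.7102 = 0.4080

Final: 0.4080


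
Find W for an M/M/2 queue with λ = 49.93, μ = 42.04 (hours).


a = 1.1877; ρ = 0.5938; P₀ = 0.254832
Lq = P₀·a^c·ρ/(c!(1−ρ)²) = 0.64698
Wq = Lq/λ = 0.64698/49.93 = 0.01296 hr
W = Wq + 1/μ = 0.01296 + 0.02379 = 0.03674 hr

Final: 0.03674 hr


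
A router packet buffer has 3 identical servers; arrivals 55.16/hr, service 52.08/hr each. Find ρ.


ρ = λ/(cμ) = 55.16/(3·52.08) = 55.16/156.24 = 0.3530

Final: 0.3530


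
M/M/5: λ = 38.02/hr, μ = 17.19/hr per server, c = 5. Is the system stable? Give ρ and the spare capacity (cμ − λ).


Total capacity cμ = 5·17.19 = 85.95/hr
ρ = λ/(cμ) = 38.02/85.95 = 0.4424
Stable ⇔ ρ < 1: YES
Spare capacity = cμ − λ = 85.95 − 38.02 = 47.93/hr

Final: ρ = 0.4424; stable; margin = 47.93/hr


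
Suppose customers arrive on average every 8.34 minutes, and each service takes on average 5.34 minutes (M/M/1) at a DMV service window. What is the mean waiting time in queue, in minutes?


λ = 60/8.34 = 7.1942 /hr
μ = 60/5.34 = 11.2360 /hr
ρ = λ/μ = 7.1942/11.2360 = 0.6403
Wq = ρ/(μ−λ) = 0.6403/(11.2360−7.1942) = 0.15842 hr
In minutes: 0.15842·60 = 9.505 min

Final: 9.505 min


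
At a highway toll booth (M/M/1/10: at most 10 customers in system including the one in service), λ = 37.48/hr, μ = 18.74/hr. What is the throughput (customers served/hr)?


ρ = 2.0000; P_K = (1−ρ)ρ^10/(1−ρ^11) = 0.500244
λ_eff = λ(1 − P_K) = 37.48·(1 − 0.500244) = 37.48·0.499756 = 18.7308 /hr

Final: 18.7308 /hr


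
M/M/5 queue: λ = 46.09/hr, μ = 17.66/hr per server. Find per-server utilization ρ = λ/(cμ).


ρ = λ/(cμ) = 46.09/(5·17.66) = 46.09/88.30 = 0.5220

Final: 0.5220


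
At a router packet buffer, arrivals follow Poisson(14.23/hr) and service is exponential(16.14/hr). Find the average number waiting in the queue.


ρ = 14.23/16.14 = 0.8817
Lq = ρ²/(1−ρ) = 0.7773/0.1183 = 6.5686

Final: 6.5686


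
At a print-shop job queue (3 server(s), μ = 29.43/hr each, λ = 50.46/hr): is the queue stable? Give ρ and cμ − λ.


Total capacity cμ = 3·29.43 = 88.29/hr
ρ = λ/(cμ) = 50.46/88.29 = 0.5715
Stable ⇔ ρ < 1: YES
Spare capacity = cμ − λ = 88.29 − 50.46 = 37.83/hr

Final: ρ = 0.5715; stable; margin = 37.83/hr


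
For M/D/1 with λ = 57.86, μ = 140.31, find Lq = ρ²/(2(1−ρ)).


ρ = 57.86/140.31 = 0.4124
M/D/1: Lq = ρ²/(2(1−ρ)) = 0.1701/(2·0.5876) = 0.14469

Final: 0.14469


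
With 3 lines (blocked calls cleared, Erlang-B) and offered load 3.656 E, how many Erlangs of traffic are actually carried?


B(3,3.656) = 0.418018 (Erlang-B)
Carried load = a(1 − B) = 3.656·(1 − 0.418018) = 3.656·0.581982 = 2.1277 E

Final: 2.1277 Erlangs


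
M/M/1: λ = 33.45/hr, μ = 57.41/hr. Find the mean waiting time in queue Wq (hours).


ρ = 33.45/57.41 = 0.5827
Wq = ρ/(μ−λ) = 0.5827/(57.41 − 33.45) = 0.5827/23.96 = 0.02432 hr

Final: 0.02432 hr


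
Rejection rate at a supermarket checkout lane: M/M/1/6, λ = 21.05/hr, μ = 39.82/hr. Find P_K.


ρ = λ/μ = 21.05/39.82 = 0.5286
P_K = (1−ρ)ρ^K/(1−ρ^(K+1)) = (0.4714·0.021823)/(1 − 0.011536)
= 0.010287/0.988464 = 0.010407

Final: 0.010407


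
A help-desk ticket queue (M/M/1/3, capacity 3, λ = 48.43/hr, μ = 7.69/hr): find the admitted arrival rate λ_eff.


ρ = 6.2978; P_K = (1−ρ)ρ^3/(1−ρ^4) = 0.841749
λ_eff = λ(1 − P_K) = 48.43·(1 − 0.841749) = 48.43·0.158251 = 7.6641 /hr

Final: 7.6641 /hr


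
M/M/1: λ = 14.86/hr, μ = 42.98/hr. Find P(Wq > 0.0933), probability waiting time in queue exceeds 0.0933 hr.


ρ = 14.86/42.98 = 0.3457
P(Wq > t) = ρ·e^{−(μ−λ)t} = 0.3457·e^{−2.6236}
= 0.3457·0.072542 = 0.025081

Final: 0.025081


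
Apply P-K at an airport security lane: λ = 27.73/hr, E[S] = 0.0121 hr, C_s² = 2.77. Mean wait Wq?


ρ = λ·E[S] = 27.73·0.0121 = 0.3355
E[S²] = E[S]²(1+C_s²) = 0.0121²·(1+2.77) = 0.0005520
Wq = λ·E[S²]/(2(1−ρ)) = 27.73·0.0005520/(2·0.6645) = 0.01152 hr

Final: 0.01152 hr


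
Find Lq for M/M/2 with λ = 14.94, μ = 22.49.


a = λ/μ = 0.6643; ρ = a/2 = 0.3321
P₀ = 0.501335
Lq = P₀·a^c·ρ / (c!·(1−ρ)²) = 0.501335·0.44129·0.3321/(2·0.44603)
= 0.08237

Final: 0.08237


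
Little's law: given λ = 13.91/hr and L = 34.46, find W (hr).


W = L/λ = 34.46/13.91 = 2.4774 hr

Final: 2.4774 hr


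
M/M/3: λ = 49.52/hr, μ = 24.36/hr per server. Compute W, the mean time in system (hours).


a = 2.0328; ρ = 0.6776; P₀ = 0.105910
Lq = P₀·a^c·ρ/(c!(1−ρ)²) = 0.96677
Wq = Lq/λ = 0.96677/49.52 = 0.01952 hr
W = Wq + 1/μ = 0.01952 + 0.04105 = 0.06057 hr

Final: 0.06057 hr


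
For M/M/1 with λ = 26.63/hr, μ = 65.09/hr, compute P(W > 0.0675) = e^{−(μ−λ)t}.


W ~ Exponential(μ−λ) for M/M/1.
μ − λ = 65.09 − 26.63 = 38.4600
P(W > t) = e^{−(μ−λ)t} = e^{−2.5961} = 0.074568

Final: 0.074568


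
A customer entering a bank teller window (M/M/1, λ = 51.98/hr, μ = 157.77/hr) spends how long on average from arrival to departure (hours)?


W = 1/(μ−λ) = 1/(157.77 − 51.98) = 1/105.79 = 0.009453 hr

Final: 0.009453 hr


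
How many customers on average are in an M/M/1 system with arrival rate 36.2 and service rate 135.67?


ρ = λ/μ = 36.2/135.67 = 0.2668
L = ρ/(1−ρ) = 0.2668/(1 − 0.2668) = 0.2668/0.7332 = 0.3639

Final: 0.3639


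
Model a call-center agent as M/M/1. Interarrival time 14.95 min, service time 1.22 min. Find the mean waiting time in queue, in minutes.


λ = 60/14.95 = 4.0134 /hr
μ = 60/1.22 = 49.1803 /hr
ρ = λ/μ = 4.0134/49.1803 = 0.08161
Wq = ρ/(μ−λ) = 0.08161/(49.1803−4.0134) = 0.001807 hr
In minutes: 0.001807·60 = 0.1084 min

Final: 0.1084 min


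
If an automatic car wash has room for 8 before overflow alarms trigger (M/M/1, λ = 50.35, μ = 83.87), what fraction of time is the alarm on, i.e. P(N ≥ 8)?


ρ = 50.35/83.87 = 0.6003
P(N ≥ n) = ρ^n = 0.6003^8 = 0.016871

Final: 0.016871


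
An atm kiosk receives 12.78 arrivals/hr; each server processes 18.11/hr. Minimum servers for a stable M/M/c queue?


Stability requires cμ > λ ⇔ c > λ/μ.
λ/μ = 12.78/18.11 = 0.7057
Minimum integer c = ⌊0.7057⌋ + 1 = 1
Check: 1·18.11 = 18.11 > 12.78, while 0·18.11 = 0.00 ≤ 12.78

Final: 1 servers


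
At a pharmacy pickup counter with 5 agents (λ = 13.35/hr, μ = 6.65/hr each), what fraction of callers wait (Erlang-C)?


a = λ/μ = 2.0075; ρ = a/5 = 0.4015
P₀ = 0.133302 (from M/M/c formula)
C(c,a) = [a^c/(c!(1−ρ))]·P₀ = [32.60604/(120·0.5985)]·0.133302
= 0.45400·0.133302 = 0.060519

Final: 0.060519


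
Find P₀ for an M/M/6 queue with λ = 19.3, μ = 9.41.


a = λ/μ = 19.3/9.41 = 2.0510; ρ = a/c = 0.3418
Σ_{k=0}^{5} a^k/k! (terms k=0..5) = 1.00000 + 2.05101 + 2.10332 + 1.43798 + 0.73733 + 0.30245 = 7.63208
Tail: a^6/(6!(1−ρ)) = 74.43996/(720·0.6582) = 0.15709
P₀ = 1/(7.63208 + 0.15709) = 1/7.78917 = 0.128383

Final: 0.128383


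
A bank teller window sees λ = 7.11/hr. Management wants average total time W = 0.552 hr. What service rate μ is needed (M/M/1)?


W = 1/(μ−λ) ⇒ μ − λ = 1/W = 1/0.552 = 1.8116
μ = λ + 1/W = 7.11 + 1.8116 = 8.9216 per hr

Final: 8.9216 /hr


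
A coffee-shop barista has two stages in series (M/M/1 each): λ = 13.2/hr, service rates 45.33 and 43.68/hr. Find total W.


Each node sees arrival rate λ = 13.2/hr (tandem ⇒ throughput preserved).
W₁ = 1/(μ₁−λ) = 1/(45.33−13.2) = 0.03112 hr
W₂ = 1/(μ₂−λ) = 1/(43.68−13.2) = 0.03281 hr
W_total = W₁ + W₂ = 0.03112 + 0.03281 = 0.06393 hr

Final: 0.06393 hr


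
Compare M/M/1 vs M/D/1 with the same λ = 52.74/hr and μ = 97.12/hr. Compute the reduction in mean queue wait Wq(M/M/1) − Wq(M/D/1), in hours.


ρ = 52.74/97.12 = 0.5430
Wq(M/M/1) = ρ/(μ−λ) = 0.5430/44.38 = 0.01224 hr
Wq(M/D/1) = ρ/(2(μ−λ)) = 0.006118 hr
Savings = 0.01224 − 0.006118 = 0.006118 hr

Final: 0.006118 hr


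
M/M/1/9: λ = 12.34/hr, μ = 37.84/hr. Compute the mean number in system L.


ρ = 12.34/37.84 = 0.3261
L = ρ[1 − (K+1)ρ^K + Kρ^(K+1)] / [(1−ρ)(1−ρ^(K+1))]
Numerator: 0.3261·(1 − 10·0.00004171 + 9·0.00001360) = 0.326014
Denominator: (0.6739)·(0.999986) = 0.673881
L = 0.326014/0.673881 = 0.4838

Final: 0.4838


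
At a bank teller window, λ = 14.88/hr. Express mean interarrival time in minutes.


Mean interarrival time = 1/λ = 1/14.88 hour = 0.06720 hour
In minutes: 0.06720 × 60 = 4.0323 min

Final: 4.0323 min


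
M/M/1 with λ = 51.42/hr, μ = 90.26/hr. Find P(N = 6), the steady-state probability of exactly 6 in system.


ρ = 51.42/90.26 = 0.5697
P_n = (1−ρ)·ρ^n = (1 − 0.5697)·0.5697^6 = 0.4303·0.034184 = 0.014710

Final: 0.014710


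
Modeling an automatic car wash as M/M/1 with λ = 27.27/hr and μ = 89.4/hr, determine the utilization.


ρ = λ/μ = 27.27/89.4 = 0.3050

Final: 0.3050


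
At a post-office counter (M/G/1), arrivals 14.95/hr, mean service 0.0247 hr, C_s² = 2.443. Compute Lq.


ρ = λ·E[S] = 14.95·0.0247 = 0.3693
Lq = ρ²(1+C_s²)/(2(1−ρ)) = 0.1364·(1+2.443)/(2·0.6307)
= 0.1364·3.4430/1.2615 = 0.37217

Final: 0.37217


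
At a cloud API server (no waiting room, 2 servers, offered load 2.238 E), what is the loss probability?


B(c,a) = (a^c/c!) / Σ_{k=0}^{c} a^k/k!
a^2/2! = 2.504322
Σ terms (k=0..2): 1.00000 + 2.23800 + 2.50432 = 5.742322
B = 2.504322/5.742322 = 0.436117

Final: 0.436117


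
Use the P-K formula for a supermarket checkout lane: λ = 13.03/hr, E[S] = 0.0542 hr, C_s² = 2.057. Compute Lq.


ρ = λ·E[S] = 13.03·0.0542 = 0.7062
Lq = ρ²(1+C_s²)/(2(1−ρ)) = 0.4988·(1+2.057)/(2·0.2938)
= 0.4988·3.0570/0.5875 = 2.59501

Final: 2.59501


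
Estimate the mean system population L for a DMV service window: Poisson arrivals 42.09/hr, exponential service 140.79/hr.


ρ = λ/μ = 42.09/140.79 = 0.2990
L = ρ/(1−ρ) = 0.2990/(1 − 0.2990) = 0.2990/0.7010 = 0.4264

Final: 0.4264


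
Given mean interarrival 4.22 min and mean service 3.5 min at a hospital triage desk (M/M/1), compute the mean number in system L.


λ = 60/4.22 = 14.2180 /hr
μ = 60/3.5 = 17.1429 /hr
ρ = λ/μ = 14.2180/17.1429 = 0.8294
L = ρ/(1−ρ) = 0.8294/0.1706 = 4.8611

Final: 4.8611


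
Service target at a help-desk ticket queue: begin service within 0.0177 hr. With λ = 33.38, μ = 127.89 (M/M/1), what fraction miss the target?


ρ = 33.38/127.89 = 0.2610
P(Wq > t) = ρ·e^{−(μ−λ)t} = 0.2610·e^{−1.6728}
= 0.2610·0.187716 = 0.048995

Final: 0.048995


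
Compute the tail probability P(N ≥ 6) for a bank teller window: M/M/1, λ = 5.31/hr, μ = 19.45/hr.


ρ = 5.31/19.45 = 0.2730
P(N ≥ n) = ρ^n = 0.2730^6 = 0.0004140

Final: 0.0004140


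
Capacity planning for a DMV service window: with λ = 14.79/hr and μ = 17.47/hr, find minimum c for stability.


Stability requires cμ > λ ⇔ c > λ/μ.
λ/μ = 14.79/17.47 = 0.8466
Minimum integer c = ⌊0.8466⌋ + 1 = 1
Check: 1·17.47 = 17.47 > 14.79, while 0·17.47 = 0.00 ≤ 14.79

Final: 1 servers


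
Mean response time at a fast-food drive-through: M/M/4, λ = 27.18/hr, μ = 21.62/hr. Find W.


a = 1.2572; ρ = 0.3143; P₀ = 0.283258
Lq = P₀·a^c·ρ/(c!(1−ρ)²) = 0.01971
Wq = Lq/λ = 0.01971/27.18 = 0.0007250 hr
W = Wq + 1/μ = 0.0007250 + 0.04625 = 0.04698 hr

Final: 0.04698 hr
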